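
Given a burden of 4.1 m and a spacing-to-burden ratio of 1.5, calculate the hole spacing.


Spacing = burden * ratio
= 4.1 * 1.5
= 6.15 m

6.15 m


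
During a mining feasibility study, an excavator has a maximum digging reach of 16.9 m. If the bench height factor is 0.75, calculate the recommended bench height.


Bench height = reach * factor
= 16.9 * 0.75
= 12.675 m

12.675 m


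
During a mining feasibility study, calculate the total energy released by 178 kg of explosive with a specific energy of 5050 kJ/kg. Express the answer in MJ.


Energy = mass * specific_energy / 1000
= 178 * 5050 / 1000
= 898900 / 1000
= 898.9 MJ

898.9 MJ


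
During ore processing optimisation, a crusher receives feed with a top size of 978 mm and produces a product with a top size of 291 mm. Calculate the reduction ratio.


Reduction ratio = feed size / product size
= 978 / 291
= 3.3608

3.3608


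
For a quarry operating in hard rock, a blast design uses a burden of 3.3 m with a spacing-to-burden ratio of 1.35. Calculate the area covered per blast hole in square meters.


14.7015 m^2

First, find the spacing:
Spacing = burden * ratio = 3.3 * 1.35
= 4.455 m
Then, calculate the area:
Area = burden * spacing = 3.3 * 4.455
= 14.7015 m^2


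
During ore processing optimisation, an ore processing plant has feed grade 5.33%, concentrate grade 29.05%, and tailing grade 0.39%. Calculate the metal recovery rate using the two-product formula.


93.9441%

Using the two-product formula:
R = 100 * c * (f - t) / (f * (c - t))
Numerator = 100 * 29.05 * (5.33 - 0.39)
= 100 * 29.05 * 4.94
= 14350.7
Denominator = 5.33 * (29.05 - 0.39)
= 5.33 * 28.66
= 152.7578
R = 14350.7 / 152.7578
= 93.9441%


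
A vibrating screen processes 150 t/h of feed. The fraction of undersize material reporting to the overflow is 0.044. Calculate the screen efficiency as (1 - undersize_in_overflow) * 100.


Screen efficiency = (1 - fraction of undersize in overflow) * 100
= (1 - 0.044) * 100
= 0.956 * 100
= 95.6%

95.6%


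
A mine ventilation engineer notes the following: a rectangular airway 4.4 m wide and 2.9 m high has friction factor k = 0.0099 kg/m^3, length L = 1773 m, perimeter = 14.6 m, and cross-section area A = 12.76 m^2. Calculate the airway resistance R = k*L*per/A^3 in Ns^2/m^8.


Compute the numerator:
k * L * per = 0.0099 * 1773 * 14.6
= 256.26942
Compute the denominator:
A^3 = 12.76^3 = 2077.552576
Resistance:
R = 256.26942 / 2077.552576
= 0.1234 Ns^2/m^8

0.1234 Ns^2/m^8


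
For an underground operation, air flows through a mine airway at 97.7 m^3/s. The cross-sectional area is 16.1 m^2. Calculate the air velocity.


6.0683 m/s

Velocity = flow rate / cross-sectional area
= 97.7 / 16.1
= 6.0683 m/s


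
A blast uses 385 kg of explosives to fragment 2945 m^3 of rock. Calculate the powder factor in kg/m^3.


Powder factor = explosive mass / rock volume
= 385 / 2945
= 0.1307 kg/m^3

0.1307 kg/m^3


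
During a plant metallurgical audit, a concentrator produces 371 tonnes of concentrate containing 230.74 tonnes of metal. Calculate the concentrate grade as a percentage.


Grade = (metal in concentrate / concentrate mass) * 100
= (230.74 / 371) * 100
= 0.6219407008 * 100
= 62.1941%

62.1941%


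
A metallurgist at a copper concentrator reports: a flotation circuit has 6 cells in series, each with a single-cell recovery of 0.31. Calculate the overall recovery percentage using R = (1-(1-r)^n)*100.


89.2082%

Complement of single-cell recovery:
1 - r = 1 - 0.31 = 0.69
Raise to power n:
(1 - r)^6 = 0.69^6 = 0.1079181631
Overall recovery:
R = (1 - 0.1079181631) * 100
= 89.2082%


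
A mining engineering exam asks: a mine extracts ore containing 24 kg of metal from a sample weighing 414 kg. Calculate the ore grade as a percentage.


Ore grade = (metal mass / ore mass) * 100
= (24 / 414) * 100
= 0.05797101449 * 100
= 5.7971%

5.7971%


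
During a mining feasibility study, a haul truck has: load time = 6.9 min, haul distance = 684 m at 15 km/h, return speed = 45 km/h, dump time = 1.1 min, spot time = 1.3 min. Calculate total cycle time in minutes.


12.948 min

Convert haul speed to m/min: 15 * 1000/60 = 250 m/min
Haul time = 684 / 250 = 2.736 min
Convert return speed to m/min: 45 * 1000/60 = 750 m/min
Return time = 684 / 750 = 0.912 min
Total cycle time:
= 6.9 + 2.736 + 1.1 + 0.912 + 1.3
= 12.948 min


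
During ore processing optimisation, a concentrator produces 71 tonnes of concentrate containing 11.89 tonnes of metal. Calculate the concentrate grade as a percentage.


16.7465%

Grade = (metal in concentrate / concentrate mass) * 100
= (11.89 / 71) * 100
= 0.1674647887 * 100
= 16.7465%


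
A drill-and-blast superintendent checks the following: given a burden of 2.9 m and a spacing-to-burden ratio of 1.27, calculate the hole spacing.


3.683 m

Spacing = burden * ratio
= 2.9 * 1.27
= 3.683 m


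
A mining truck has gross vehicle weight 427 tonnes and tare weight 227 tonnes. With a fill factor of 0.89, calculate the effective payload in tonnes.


178.0 tonnes

Maximum payload = gross - tare
= 427 - 227 = 200 tonnes
Effective payload = max payload * fill factor
= 200 * 0.89
= 178.0 tonnes


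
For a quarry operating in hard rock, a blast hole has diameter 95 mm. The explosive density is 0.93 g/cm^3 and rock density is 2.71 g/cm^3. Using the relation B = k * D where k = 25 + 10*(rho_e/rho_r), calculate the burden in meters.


2.701 m

First, compute k:
rho_e / rho_r = 0.93 / 2.71 = 0.3431734317
k = 25 + 10 * 0.3431734317 = 28.43173432
Then, compute burden:
B = k * D / 1000 = 28.43173432 * 95 / 1000
= 2701.01476 / 1000
= 2.701 m


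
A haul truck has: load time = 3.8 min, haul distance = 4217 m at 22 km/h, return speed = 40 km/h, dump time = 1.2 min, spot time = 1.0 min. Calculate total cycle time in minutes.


Convert haul speed to m/min: 22 * 1000/60 = 366.6666667 m/min
Haul time = 4217 / 366.6666667 = 11.50090909 min
Convert return speed to m/min: 40 * 1000/60 = 666.6666667 m/min
Return time = 4217 / 666.6666667 = 6.3255 min
Total cycle time:
= 3.8 + 11.50090909 + 1.2 + 6.3255 + 1.0
= 23.8264 min

23.8264 min


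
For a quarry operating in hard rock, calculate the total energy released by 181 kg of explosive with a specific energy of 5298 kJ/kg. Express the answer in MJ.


958.938 MJ

Energy = mass * specific_energy / 1000
= 181 * 5298 / 1000
= 958938 / 1000
= 958.938 MJ


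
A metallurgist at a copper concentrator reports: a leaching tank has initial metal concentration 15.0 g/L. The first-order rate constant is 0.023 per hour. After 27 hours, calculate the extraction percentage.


46.2593%

Compute the exponent:
-k * t = -0.023 * 27 = -0.621
Remaining concentration:
C = 15.0 * exp(-0.621)
= 15.0 * 0.537406762
= 8.061101431 g/L
Extracted = 15.0 - 8.061101431 = 6.938898569 g/L
Extraction % = 6.938898569 / 15.0 * 100
= 46.2593%


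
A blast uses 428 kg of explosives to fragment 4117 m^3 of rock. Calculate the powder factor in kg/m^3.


0.104 kg/m^3

Powder factor = explosive mass / rock volume
= 428 / 4117
= 0.104 kg/m^3


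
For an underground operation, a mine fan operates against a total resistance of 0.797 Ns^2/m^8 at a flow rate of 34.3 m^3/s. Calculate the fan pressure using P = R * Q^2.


Compute Q^2:
Q^2 = 34.3^2 = 1176.49
Compute pressure:
P = R * Q^2 = 0.797 * 1176.49
= 937.6625 Pa

937.6625 Pa


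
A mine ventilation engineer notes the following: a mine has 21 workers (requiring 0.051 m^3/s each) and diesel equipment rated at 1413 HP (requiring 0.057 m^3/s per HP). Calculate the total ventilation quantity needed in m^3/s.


81.612 m^3/s

Airflow for workers:
Q_people = 21 * 0.051 = 1.071 m^3/s
Airflow for diesel equipment:
Q_diesel = 1413 * 0.057 = 80.541 m^3/s
Total ventilation:
Q_total = 1.071 + 80.541
= 81.612 m^3/s


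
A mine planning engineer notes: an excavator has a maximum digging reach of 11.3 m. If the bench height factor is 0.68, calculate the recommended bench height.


Bench height = reach * factor
= 11.3 * 0.68
= 7.684 m

7.684 m


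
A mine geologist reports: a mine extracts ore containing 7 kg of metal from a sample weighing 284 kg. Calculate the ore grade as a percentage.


2.4648%

Ore grade = (metal mass / ore mass) * 100
= (7 / 284) * 100
= 0.02464788732 * 100
= 2.4648%


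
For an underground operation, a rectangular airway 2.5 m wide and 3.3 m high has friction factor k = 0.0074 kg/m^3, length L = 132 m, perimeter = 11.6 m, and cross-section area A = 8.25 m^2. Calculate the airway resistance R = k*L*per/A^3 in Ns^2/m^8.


Compute the numerator:
k * L * per = 0.0074 * 132 * 11.6
= 11.33088
Compute the denominator:
A^3 = 8.25^3 = 561.515625
Resistance:
R = 11.33088 / 561.515625
= 0.0202 Ns^2/m^8

0.0202 Ns^2/m^8


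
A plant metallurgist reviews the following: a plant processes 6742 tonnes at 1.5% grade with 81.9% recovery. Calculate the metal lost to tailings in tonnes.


18.3045 tonnes

Total metal in feed:
= 6742 * 1.5 / 100 = 101.13 tonnes
Metal recovered:
= 101.13 * 81.9 / 100 = 82.82547 tonnes
Metal lost to tailings:
= 101.13 - 82.82547
= 18.3045 tonnes


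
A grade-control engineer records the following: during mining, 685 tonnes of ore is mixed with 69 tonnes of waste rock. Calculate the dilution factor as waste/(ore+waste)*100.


Total material = ore + waste
= 685 + 69 = 754 tonnes
Dilution = waste / total * 100
= 69 / 754 * 100
= 0.09151193634 * 100
= 9.1512%

9.1512%


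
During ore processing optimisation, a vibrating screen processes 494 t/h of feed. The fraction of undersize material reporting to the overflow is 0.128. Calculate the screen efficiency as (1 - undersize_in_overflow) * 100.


Screen efficiency = (1 - fraction of undersize in overflow) * 100
= (1 - 0.128) * 100
= 0.872 * 100
= 87.2%

87.2%


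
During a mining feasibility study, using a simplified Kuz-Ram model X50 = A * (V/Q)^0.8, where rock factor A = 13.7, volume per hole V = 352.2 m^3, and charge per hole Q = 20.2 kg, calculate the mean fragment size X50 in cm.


134.8562 cm

Compute V/Q:
V/Q = 352.2 / 20.2 = 17.43564356
Raise to the power 0.8:
(V/Q)^0.8 = 17.43564356^0.8 = 9.843519042
Multiply by A:
X50 = 13.7 * 9.843519042
= 134.8562 cm


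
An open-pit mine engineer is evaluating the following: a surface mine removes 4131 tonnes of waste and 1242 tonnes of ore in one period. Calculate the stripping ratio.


Stripping ratio = waste tonnage / ore tonnage
= 4131 / 1242
= 3.3261

3.3261


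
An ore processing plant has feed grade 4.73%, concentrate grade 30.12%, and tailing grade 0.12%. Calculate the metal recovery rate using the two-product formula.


Using the two-product formula:
R = 100 * c * (f - t) / (f * (c - t))
Numerator = 100 * 30.12 * (4.73 - 0.12)
= 100 * 30.12 * 4.61
= 13885.32
Denominator = 4.73 * (30.12 - 0.12)
= 4.73 * 30.0
= 141.9
R = 13885.32 / 141.9
= 97.8529%

97.8529%


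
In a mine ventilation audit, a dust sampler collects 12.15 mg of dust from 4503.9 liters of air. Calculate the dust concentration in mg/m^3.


Convert liters to m^3: 1 m^3 = 1000 L
Concentration = mass / volume * 1000
= 12.15 / 4503.9 * 1000
= 0.002697662026 * 1000
= 2.6977 mg/m^3

2.6977 mg/m^3


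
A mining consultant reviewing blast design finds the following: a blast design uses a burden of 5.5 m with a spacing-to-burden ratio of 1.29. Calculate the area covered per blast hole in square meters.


39.0225 m^2

First, find the spacing:
Spacing = burden * ratio = 5.5 * 1.29
= 7.095 m
Then, calculate the area:
Area = burden * spacing = 5.5 * 7.095
= 39.0225 m^2


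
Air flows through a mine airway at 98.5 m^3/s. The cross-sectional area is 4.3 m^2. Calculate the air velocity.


22.907 m/s

Velocity = flow rate / cross-sectional area
= 98.5 / 4.3
= 22.907 m/s


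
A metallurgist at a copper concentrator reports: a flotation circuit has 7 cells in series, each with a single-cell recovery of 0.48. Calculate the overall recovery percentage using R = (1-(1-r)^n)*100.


Complement of single-cell recovery:
1 - r = 1 - 0.48 = 0.52
Raise to power n:
(1 - r)^7 = 0.52^7 = 0.01028071703
Overall recovery:
R = (1 - 0.01028071703) * 100
= 98.9719%

98.9719%


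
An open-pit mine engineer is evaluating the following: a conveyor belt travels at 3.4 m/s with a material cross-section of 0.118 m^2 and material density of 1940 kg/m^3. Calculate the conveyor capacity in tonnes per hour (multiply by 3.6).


2801.9808 t/h

Volumetric flow = speed * area
= 3.4 * 0.118 = 0.4012 m^3/s
Mass flow = volumetric * density
= 0.4012 * 1940 = 778.328 kg/s
Convert to t/h: multiply by 3.6
Capacity = 778.328 * 3.6
= 2801.9808 t/h


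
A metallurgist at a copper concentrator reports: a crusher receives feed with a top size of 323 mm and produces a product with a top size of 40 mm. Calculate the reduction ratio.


8.075

Reduction ratio = feed size / product size
= 323 / 40
= 8.075


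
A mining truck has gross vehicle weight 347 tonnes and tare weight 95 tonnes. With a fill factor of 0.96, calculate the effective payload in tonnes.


241.92 tonnes

Maximum payload = gross - tare
= 347 - 95 = 252 tonnes
Effective payload = max payload * fill factor
= 252 * 0.96
= 241.92 tonnes


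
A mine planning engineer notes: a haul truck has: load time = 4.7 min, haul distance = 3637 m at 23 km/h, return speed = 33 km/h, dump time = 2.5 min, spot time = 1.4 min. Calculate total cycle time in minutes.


Convert haul speed to m/min: 23 * 1000/60 = 383.3333333 m/min
Haul time = 3637 / 383.3333333 = 9.487826087 min
Convert return speed to m/min: 33 * 1000/60 = 550 m/min
Return time = 3637 / 550 = 6.612727273 min
Total cycle time:
= 4.7 + 9.487826087 + 2.5 + 6.612727273 + 1.4
= 24.7006 min

24.7006 min


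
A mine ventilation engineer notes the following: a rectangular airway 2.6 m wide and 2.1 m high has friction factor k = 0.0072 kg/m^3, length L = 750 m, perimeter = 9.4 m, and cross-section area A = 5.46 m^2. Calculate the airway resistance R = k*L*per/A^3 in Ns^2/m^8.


0.3118 Ns^2/m^8

Compute the numerator:
k * L * per = 0.0072 * 750 * 9.4
= 50.76
Compute the denominator:
A^3 = 5.46^3 = 162.771336
Resistance:
R = 50.76 / 162.771336
= 0.3118 Ns^2/m^8


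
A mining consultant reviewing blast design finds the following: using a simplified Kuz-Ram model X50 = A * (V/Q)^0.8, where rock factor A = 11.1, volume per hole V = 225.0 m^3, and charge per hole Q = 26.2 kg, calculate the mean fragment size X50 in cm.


Compute V/Q:
V/Q = 225.0 / 26.2 = 8.58778626
Raise to the power 0.8:
(V/Q)^0.8 = 8.58778626^0.8 = 5.586052093
Multiply by A:
X50 = 11.1 * 5.586052093
= 62.0052 cm

62.0052 cm


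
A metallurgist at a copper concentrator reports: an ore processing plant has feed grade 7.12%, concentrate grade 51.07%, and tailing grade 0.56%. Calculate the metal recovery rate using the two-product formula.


93.1563%

Using the two-product formula:
R = 100 * c * (f - t) / (f * (c - t))
Numerator = 100 * 51.07 * (7.12 - 0.56)
= 100 * 51.07 * 6.56
= 33501.92
Denominator = 7.12 * (51.07 - 0.56)
= 7.12 * 50.51
= 359.6312
R = 33501.92 / 359.6312
= 93.1563%


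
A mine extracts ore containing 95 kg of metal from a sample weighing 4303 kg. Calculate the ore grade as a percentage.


Ore grade = (metal mass / ore mass) * 100
= (95 / 4303) * 100
= 0.02207762026 * 100
= 2.2078%

2.2078%


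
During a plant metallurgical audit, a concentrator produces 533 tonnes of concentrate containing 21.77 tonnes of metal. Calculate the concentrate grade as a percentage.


Grade = (metal in concentrate / concentrate mass) * 100
= (21.77 / 533) * 100
= 0.04084427767 * 100
= 4.0844%

4.0844%


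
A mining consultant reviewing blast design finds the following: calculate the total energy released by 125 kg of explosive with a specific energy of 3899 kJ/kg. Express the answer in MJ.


Energy = mass * specific_energy / 1000
= 125 * 3899 / 1000
= 487375 / 1000
= 487.375 MJ

487.375 MJ


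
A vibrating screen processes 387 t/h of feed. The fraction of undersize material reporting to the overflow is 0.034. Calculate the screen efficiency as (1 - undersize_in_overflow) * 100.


96.6%

Screen efficiency = (1 - fraction of undersize in overflow) * 100
= (1 - 0.034) * 100
= 0.966 * 100
= 96.6%


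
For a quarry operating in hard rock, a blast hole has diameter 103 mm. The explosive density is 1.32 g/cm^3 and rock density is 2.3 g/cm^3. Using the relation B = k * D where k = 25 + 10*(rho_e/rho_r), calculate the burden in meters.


3.1661 m

First, compute k:
rho_e / rho_r = 1.32 / 2.3 = 0.5739130435
k = 25 + 10 * 0.5739130435 = 30.73913043
Then, compute burden:
B = k * D / 1000 = 30.73913043 * 103 / 1000
= 3166.130435 / 1000
= 3.1661 m


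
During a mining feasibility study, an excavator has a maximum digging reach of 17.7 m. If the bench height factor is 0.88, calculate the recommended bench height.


Bench height = reach * factor
= 17.7 * 0.88
= 15.576 m

15.576 m


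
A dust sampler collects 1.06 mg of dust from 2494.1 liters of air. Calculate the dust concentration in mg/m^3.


Convert liters to m^3: 1 m^3 = 1000 L
Concentration = mass / volume * 1000
= 1.06 / 2494.1 * 1000
= 0.0004250030071 * 1000
= 0.425 mg/m^3

0.425 mg/m^3


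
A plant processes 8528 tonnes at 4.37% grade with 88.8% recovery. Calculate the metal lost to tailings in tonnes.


Total metal in feed:
= 8528 * 4.37 / 100 = 372.6736 tonnes
Metal recovered:
= 372.6736 * 88.8 / 100 = 330.9341568 tonnes
Metal lost to tailings:
= 372.6736 - 330.9341568
= 41.7394 tonnes

41.7394 tonnes


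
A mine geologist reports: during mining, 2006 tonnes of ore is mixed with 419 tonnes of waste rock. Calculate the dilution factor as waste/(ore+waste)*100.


Total material = ore + waste
= 2006 + 419 = 2425 tonnes
Dilution = waste / total * 100
= 419 / 2425 * 100
= 0.1727835052 * 100
= 17.2784%

17.2784%


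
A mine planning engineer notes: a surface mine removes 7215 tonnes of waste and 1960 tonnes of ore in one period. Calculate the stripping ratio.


Stripping ratio = waste tonnage / ore tonnage
= 7215 / 1960
= 3.6811

3.6811


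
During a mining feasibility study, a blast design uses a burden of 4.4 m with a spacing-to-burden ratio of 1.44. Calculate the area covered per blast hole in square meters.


First, find the spacing:
Spacing = burden * ratio = 4.4 * 1.44
= 6.336 m
Then, calculate the area:
Area = burden * spacing = 4.4 * 6.336
= 27.8784 m^2

27.8784 m^2


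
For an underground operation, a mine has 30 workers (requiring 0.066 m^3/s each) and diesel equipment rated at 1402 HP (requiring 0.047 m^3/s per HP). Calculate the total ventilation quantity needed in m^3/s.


Airflow for workers:
Q_people = 30 * 0.066 = 1.98 m^3/s
Airflow for diesel equipment:
Q_diesel = 1402 * 0.047 = 65.894 m^3/s
Total ventilation:
Q_total = 1.98 + 65.894
= 67.874 m^3/s

67.874 m^3/s


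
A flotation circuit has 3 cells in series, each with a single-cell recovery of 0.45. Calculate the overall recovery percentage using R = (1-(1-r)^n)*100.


Complement of single-cell recovery:
1 - r = 1 - 0.45 = 0.55
Raise to power n:
(1 - r)^3 = 0.55^3 = 0.166375
Overall recovery:
R = (1 - 0.166375) * 100
= 83.3625%

83.3625%


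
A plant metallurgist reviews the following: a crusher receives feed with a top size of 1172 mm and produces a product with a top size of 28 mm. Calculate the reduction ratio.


Reduction ratio = feed size / product size
= 1172 / 28
= 41.8571

41.8571


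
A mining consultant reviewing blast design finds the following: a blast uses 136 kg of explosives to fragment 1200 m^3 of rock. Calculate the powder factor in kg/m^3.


Powder factor = explosive mass / rock volume
= 136 / 1200
= 0.1133 kg/m^3

0.1133 kg/m^3


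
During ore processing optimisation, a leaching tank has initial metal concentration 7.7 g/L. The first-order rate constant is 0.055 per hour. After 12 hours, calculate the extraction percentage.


48.3149%

Compute the exponent:
-k * t = -0.055 * 12 = -0.66
Remaining concentration:
C = 7.7 * exp(-0.66)
= 7.7 * 0.5168513345
= 3.979755276 g/L
Extracted = 7.7 - 3.979755276 = 3.720244724 g/L
Extraction % = 3.720244724 / 7.7 * 100
= 48.3149%


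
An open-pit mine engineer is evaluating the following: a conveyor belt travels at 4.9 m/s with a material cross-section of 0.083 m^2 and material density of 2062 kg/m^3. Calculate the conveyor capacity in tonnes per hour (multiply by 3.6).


Volumetric flow = speed * area
= 4.9 * 0.083 = 0.4067 m^3/s
Mass flow = volumetric * density
= 0.4067 * 2062 = 838.6154 kg/s
Convert to t/h: multiply by 3.6
Capacity = 838.6154 * 3.6
= 3019.0154 t/h

3019.0154 t/h


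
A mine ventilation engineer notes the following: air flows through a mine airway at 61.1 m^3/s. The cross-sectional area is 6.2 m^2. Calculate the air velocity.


Velocity = flow rate / cross-sectional area
= 61.1 / 6.2
= 9.8548 m/s

9.8548 m/s


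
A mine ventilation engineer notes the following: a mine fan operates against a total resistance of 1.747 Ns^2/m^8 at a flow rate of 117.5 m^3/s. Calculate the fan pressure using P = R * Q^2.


24119.5188 Pa

Compute Q^2:
Q^2 = 117.5^2 = 13806.25
Compute pressure:
P = R * Q^2 = 1.747 * 13806.25
= 24119.5188 Pa


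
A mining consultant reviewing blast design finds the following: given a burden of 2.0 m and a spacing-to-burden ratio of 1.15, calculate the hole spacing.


2.3 m

Spacing = burden * ratio
= 2.0 * 1.15
= 2.3 m


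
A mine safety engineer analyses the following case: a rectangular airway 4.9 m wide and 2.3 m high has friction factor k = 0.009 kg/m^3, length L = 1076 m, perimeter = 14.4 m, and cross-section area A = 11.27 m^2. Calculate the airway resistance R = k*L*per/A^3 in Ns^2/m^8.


0.0974 Ns^2/m^8

Compute the numerator:
k * L * per = 0.009 * 1076 * 14.4
= 139.4496
Compute the denominator:
A^3 = 11.27^3 = 1431.435383
Resistance:
R = 139.4496 / 1431.435383
= 0.0974 Ns^2/m^8


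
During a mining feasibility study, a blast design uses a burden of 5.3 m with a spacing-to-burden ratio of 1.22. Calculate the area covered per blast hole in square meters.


34.2698 m^2

First, find the spacing:
Spacing = burden * ratio = 5.3 * 1.22
= 6.466 m
Then, calculate the area:
Area = burden * spacing = 5.3 * 6.466
= 34.2698 m^2


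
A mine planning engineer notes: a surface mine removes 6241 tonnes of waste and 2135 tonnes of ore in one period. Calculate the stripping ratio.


Stripping ratio = waste tonnage / ore tonnage
= 6241 / 2135
= 2.9232

2.9232


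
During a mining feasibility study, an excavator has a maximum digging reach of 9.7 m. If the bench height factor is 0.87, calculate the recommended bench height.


Bench height = reach * factor
= 9.7 * 0.87
= 8.439 m

8.439 m


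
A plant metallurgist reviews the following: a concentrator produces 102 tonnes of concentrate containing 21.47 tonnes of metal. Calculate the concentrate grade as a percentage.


21.049%

Grade = (metal in concentrate / concentrate mass) * 100
= (21.47 / 102) * 100
= 0.2104901961 * 100
= 21.049%


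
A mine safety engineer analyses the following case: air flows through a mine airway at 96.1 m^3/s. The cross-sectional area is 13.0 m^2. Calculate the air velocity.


Velocity = flow rate / cross-sectional area
= 96.1 / 13.0
= 7.3923 m/s

7.3923 m/s


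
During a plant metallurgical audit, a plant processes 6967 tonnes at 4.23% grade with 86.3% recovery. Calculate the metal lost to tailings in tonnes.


40.3745 tonnes

Total metal in feed:
= 6967 * 4.23 / 100 = 294.7041 tonnes
Metal recovered:
= 294.7041 * 86.3 / 100 = 254.3296383 tonnes
Metal lost to tailings:
= 294.7041 - 254.3296383
= 40.3745 tonnes


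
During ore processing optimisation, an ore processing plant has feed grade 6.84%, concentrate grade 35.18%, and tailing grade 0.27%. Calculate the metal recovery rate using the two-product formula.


Using the two-product formula:
R = 100 * c * (f - t) / (f * (c - t))
Numerator = 100 * 35.18 * (6.84 - 0.27)
= 100 * 35.18 * 6.57
= 23113.26
Denominator = 6.84 * (35.18 - 0.27)
= 6.84 * 34.91
= 238.7844
R = 23113.26 / 238.7844
= 96.7955%

96.7955%


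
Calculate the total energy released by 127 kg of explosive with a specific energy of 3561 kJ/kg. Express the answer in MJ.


452.247 MJ

Energy = mass * specific_energy / 1000
= 127 * 3561 / 1000
= 452247 / 1000
= 452.247 MJ


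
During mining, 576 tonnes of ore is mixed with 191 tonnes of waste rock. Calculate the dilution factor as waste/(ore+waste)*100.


Total material = ore + waste
= 576 + 191 = 767 tonnes
Dilution = waste / total * 100
= 191 / 767 * 100
= 0.2490221643 * 100
= 24.9022%

24.9022%


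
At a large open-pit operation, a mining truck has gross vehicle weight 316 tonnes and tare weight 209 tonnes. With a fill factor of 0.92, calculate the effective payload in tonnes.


98.44 tonnes

Maximum payload = gross - tare
= 316 - 209 = 107 tonnes
Effective payload = max payload * fill factor
= 107 * 0.92
= 98.44 tonnes


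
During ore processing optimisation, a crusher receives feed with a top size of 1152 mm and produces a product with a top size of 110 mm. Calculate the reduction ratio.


10.4727

Reduction ratio = feed size / product size
= 1152 / 110
= 10.4727


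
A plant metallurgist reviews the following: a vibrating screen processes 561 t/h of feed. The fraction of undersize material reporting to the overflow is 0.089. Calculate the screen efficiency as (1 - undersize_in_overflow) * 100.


Screen efficiency = (1 - fraction of undersize in overflow) * 100
= (1 - 0.089) * 100
= 0.911 * 100
= 91.1%

91.1%


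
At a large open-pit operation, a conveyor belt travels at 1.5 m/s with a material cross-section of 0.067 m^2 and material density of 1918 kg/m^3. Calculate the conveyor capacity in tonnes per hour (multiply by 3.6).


693.9324 t/h

Volumetric flow = speed * area
= 1.5 * 0.067 = 0.1005 m^3/s
Mass flow = volumetric * density
= 0.1005 * 1918 = 192.759 kg/s
Convert to t/h: multiply by 3.6
Capacity = 192.759 * 3.6
= 693.9324 t/h


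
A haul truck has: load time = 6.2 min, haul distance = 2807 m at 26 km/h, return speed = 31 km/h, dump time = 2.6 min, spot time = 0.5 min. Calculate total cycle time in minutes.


21.2106 min

Convert haul speed to m/min: 26 * 1000/60 = 433.3333333 m/min
Haul time = 2807 / 433.3333333 = 6.477692308 min
Convert return speed to m/min: 31 * 1000/60 = 516.6666667 m/min
Return time = 2807 / 516.6666667 = 5.432903226 min
Total cycle time:
= 6.2 + 6.477692308 + 2.6 + 5.432903226 + 0.5
= 21.2106 min


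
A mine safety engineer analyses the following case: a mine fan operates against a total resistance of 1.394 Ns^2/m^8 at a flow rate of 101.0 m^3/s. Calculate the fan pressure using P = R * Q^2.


14220.194 Pa

Compute Q^2:
Q^2 = 101.0^2 = 10201.0
Compute pressure:
P = R * Q^2 = 1.394 * 10201.0
= 14220.194 Pa


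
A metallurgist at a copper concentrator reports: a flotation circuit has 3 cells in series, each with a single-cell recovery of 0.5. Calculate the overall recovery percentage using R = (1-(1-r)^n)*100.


87.5%

Complement of single-cell recovery:
1 - r = 1 - 0.5 = 0.5
Raise to power n:
(1 - r)^3 = 0.5^3 = 0.125
Overall recovery:
R = (1 - 0.125) * 100
= 87.5%


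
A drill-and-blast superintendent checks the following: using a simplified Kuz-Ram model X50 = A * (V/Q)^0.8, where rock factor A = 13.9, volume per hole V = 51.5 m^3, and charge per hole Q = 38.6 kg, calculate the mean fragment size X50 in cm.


Compute V/Q:
V/Q = 51.5 / 38.6 = 1.334196891
Raise to the power 0.8:
(V/Q)^0.8 = 1.334196891^0.8 = 1.259435526
Multiply by A:
X50 = 13.9 * 1.259435526
= 17.5062 cm

17.5062 cm


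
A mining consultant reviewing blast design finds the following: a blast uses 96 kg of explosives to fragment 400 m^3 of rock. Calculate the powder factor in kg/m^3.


Powder factor = explosive mass / rock volume
= 96 / 400
= 0.24 kg/m^3

0.24 kg/m^3


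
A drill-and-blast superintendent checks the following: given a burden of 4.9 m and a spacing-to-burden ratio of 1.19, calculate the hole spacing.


Spacing = burden * ratio
= 4.9 * 1.19
= 5.831 m

5.831 m


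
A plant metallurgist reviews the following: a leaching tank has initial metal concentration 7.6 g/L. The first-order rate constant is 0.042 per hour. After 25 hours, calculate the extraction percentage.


Compute the exponent:
-k * t = -0.042 * 25 = -1.05
Remaining concentration:
C = 7.6 * exp(-1.05)
= 7.6 * 0.3499377491
= 2.659526893 g/L
Extracted = 7.6 - 2.659526893 = 4.940473107 g/L
Extraction % = 4.940473107 / 7.6 * 100
= 65.0062%

65.0062%


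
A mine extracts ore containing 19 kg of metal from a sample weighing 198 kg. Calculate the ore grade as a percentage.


9.596%

Ore grade = (metal mass / ore mass) * 100
= (19 / 198) * 100
= 0.09595959596 * 100
= 9.596%


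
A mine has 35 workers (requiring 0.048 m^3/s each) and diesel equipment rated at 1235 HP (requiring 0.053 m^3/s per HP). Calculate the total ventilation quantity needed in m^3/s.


Airflow for workers:
Q_people = 35 * 0.048 = 1.68 m^3/s
Airflow for diesel equipment:
Q_diesel = 1235 * 0.053 = 65.455 m^3/s
Total ventilation:
Q_total = 1.68 + 65.455
= 67.135 m^3/s

67.135 m^3/s


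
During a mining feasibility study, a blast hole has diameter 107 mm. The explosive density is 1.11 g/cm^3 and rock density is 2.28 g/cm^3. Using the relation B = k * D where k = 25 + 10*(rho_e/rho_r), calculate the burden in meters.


3.1959 m

First, compute k:
rho_e / rho_r = 1.11 / 2.28 = 0.4868421053
k = 25 + 10 * 0.4868421053 = 29.86842105
Then, compute burden:
B = k * D / 1000 = 29.86842105 * 107 / 1000
= 3195.921053 / 1000
= 3.1959 m


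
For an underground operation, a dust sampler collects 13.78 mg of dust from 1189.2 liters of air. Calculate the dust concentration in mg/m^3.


11.5876 mg/m^3

Convert liters to m^3: 1 m^3 = 1000 L
Concentration = mass / volume * 1000
= 13.78 / 1189.2 * 1000
= 0.01158762193 * 1000
= 11.5876 mg/m^3


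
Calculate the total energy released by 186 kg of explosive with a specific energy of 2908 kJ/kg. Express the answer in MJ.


Energy = mass * specific_energy / 1000
= 186 * 2908 / 1000
= 540888 / 1000
= 540.888 MJ

540.888 MJ


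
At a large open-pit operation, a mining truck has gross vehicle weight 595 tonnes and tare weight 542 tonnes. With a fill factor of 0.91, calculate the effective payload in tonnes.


48.23 tonnes

Maximum payload = gross - tare
= 595 - 542 = 53 tonnes
Effective payload = max payload * fill factor
= 53 * 0.91
= 48.23 tonnes


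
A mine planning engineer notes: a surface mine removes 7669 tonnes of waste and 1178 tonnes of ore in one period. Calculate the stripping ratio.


Stripping ratio = waste tonnage / ore tonnage
= 7669 / 1178
= 6.5102

6.5102


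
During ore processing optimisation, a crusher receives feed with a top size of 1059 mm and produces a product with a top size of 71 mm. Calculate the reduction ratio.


14.9155

Reduction ratio = feed size / product size
= 1059 / 71
= 14.9155


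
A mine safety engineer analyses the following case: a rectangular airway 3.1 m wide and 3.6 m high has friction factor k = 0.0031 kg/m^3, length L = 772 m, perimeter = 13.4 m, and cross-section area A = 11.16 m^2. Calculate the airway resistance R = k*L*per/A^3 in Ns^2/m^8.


0.0231 Ns^2/m^8

Compute the numerator:
k * L * per = 0.0031 * 772 * 13.4
= 32.06888
Compute the denominator:
A^3 = 11.16^3 = 1389.928896
Resistance:
R = 32.06888 / 1389.928896
= 0.0231 Ns^2/m^8


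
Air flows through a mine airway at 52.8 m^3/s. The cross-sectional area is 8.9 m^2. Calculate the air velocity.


Velocity = flow rate / cross-sectional area
= 52.8 / 8.9
= 5.9326 m/s

5.9326 m/s


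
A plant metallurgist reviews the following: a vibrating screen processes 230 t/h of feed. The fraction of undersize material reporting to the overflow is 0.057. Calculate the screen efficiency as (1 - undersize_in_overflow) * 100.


94.3%

Screen efficiency = (1 - fraction of undersize in overflow) * 100
= (1 - 0.057) * 100
= 0.943 * 100
= 94.3%


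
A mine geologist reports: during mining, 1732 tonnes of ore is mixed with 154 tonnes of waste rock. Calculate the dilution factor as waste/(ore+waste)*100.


8.1654%

Total material = ore + waste
= 1732 + 154 = 1886 tonnes
Dilution = waste / total * 100
= 154 / 1886 * 100
= 0.0816542948 * 100
= 8.1654%


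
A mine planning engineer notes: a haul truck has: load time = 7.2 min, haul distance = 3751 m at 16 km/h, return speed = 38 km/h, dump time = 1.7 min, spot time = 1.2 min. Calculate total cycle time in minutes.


30.0889 min

Convert haul speed to m/min: 16 * 1000/60 = 266.6666667 m/min
Haul time = 3751 / 266.6666667 = 14.06625 min
Convert return speed to m/min: 38 * 1000/60 = 633.3333333 m/min
Return time = 3751 / 633.3333333 = 5.922631579 min
Total cycle time:
= 7.2 + 14.06625 + 1.7 + 5.922631579 + 1.2
= 30.0889 min


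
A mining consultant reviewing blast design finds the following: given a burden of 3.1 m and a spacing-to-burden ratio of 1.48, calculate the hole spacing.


Spacing = burden * ratio
= 3.1 * 1.48
= 4.588 m

4.588 m


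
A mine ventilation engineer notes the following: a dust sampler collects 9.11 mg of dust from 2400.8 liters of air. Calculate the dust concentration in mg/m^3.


3.7946 mg/m^3

Convert liters to m^3: 1 m^3 = 1000 L
Concentration = mass / volume * 1000
= 9.11 / 2400.8 * 1000
= 0.003794568477 * 1000
= 3.7946 mg/m^3


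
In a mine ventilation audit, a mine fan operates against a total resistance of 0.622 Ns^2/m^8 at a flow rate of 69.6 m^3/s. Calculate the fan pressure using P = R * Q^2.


Compute Q^2:
Q^2 = 69.6^2 = 4844.16
Compute pressure:
P = R * Q^2 = 0.622 * 4844.16
= 3013.0675 Pa

3013.0675 Pa


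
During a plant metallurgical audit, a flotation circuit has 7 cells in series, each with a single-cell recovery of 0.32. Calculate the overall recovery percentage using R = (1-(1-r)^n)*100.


93.277%

Complement of single-cell recovery:
1 - r = 1 - 0.32 = 0.68
Raise to power n:
(1 - r)^7 = 0.68^7 = 0.06722988818
Overall recovery:
R = (1 - 0.06722988818) * 100
= 93.277%


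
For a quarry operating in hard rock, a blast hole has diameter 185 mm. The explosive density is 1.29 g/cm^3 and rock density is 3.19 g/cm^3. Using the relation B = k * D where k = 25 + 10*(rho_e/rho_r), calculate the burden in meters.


First, compute k:
rho_e / rho_r = 1.29 / 3.19 = 0.4043887147
k = 25 + 10 * 0.4043887147 = 29.04388715
Then, compute burden:
B = k * D / 1000 = 29.04388715 * 185 / 1000
= 5373.119122 / 1000
= 5.3731 m

5.3731 m


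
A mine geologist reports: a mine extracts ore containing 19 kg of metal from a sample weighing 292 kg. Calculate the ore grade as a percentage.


6.5068%

Ore grade = (metal mass / ore mass) * 100
= (19 / 292) * 100
= 0.06506849315 * 100
= 6.5068%


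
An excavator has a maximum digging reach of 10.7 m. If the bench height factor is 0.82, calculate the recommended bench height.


8.774 m

Bench height = reach * factor
= 10.7 * 0.82
= 8.774 m


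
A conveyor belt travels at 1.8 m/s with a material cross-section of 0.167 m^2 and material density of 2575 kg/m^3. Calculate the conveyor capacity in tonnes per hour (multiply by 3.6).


Volumetric flow = speed * area
= 1.8 * 0.167 = 0.3006 m^3/s
Mass flow = volumetric * density
= 0.3006 * 2575 = 774.045 kg/s
Convert to t/h: multiply by 3.6
Capacity = 774.045 * 3.6
= 2786.562 t/h

2786.562 t/h


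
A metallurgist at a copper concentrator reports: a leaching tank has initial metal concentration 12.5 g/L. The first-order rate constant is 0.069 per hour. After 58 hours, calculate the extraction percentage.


Compute the exponent:
-k * t = -0.069 * 58 = -4.002
Remaining concentration:
C = 12.5 * exp(-4.002)
= 12.5 * 0.01827904422
= 0.2284880527 g/L
Extracted = 12.5 - 0.2284880527 = 12.27151195 g/L
Extraction % = 12.27151195 / 12.5 * 100
= 98.1721%

98.1721%


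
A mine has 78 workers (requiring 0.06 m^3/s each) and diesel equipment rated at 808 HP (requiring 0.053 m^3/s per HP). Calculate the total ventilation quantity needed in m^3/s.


Airflow for workers:
Q_people = 78 * 0.06 = 4.68 m^3/s
Airflow for diesel equipment:
Q_diesel = 808 * 0.053 = 42.824 m^3/s
Total ventilation:
Q_total = 4.68 + 42.824
= 47.504 m^3/s

47.504 m^3/s


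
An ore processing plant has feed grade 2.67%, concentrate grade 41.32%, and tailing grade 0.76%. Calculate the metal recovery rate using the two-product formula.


72.876%

Using the two-product formula:
R = 100 * c * (f - t) / (f * (c - t))
Numerator = 100 * 41.32 * (2.67 - 0.76)
= 100 * 41.32 * 1.91
= 7892.12
Denominator = 2.67 * (41.32 - 0.76)
= 2.67 * 40.56
= 108.2952
R = 7892.12 / 108.2952
= 72.876%


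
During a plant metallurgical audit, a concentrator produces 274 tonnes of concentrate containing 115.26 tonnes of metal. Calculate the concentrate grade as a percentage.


Grade = (metal in concentrate / concentrate mass) * 100
= (115.26 / 274) * 100
= 0.4206569343 * 100
= 42.0657%

42.0657%


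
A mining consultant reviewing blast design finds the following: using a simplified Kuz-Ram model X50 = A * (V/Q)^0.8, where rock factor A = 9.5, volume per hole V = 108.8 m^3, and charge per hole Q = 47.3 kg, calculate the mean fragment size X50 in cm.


18.4986 cm

Compute V/Q:
V/Q = 108.8 / 47.3 = 2.300211416
Raise to the power 0.8:
(V/Q)^0.8 = 2.300211416^0.8 = 1.947216333
Multiply by A:
X50 = 9.5 * 1.947216333
= 18.4986 cm


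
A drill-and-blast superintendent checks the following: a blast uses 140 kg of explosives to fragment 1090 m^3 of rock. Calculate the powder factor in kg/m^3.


0.1284 kg/m^3

Powder factor = explosive mass / rock volume
= 140 / 1090
= 0.1284 kg/m^3


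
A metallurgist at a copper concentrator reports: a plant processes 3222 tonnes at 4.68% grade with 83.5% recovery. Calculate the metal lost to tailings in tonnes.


24.8803 tonnes

Total metal in feed:
= 3222 * 4.68 / 100 = 150.7896 tonnes
Metal recovered:
= 150.7896 * 83.5 / 100 = 125.909316 tonnes
Metal lost to tailings:
= 150.7896 - 125.909316
= 24.8803 tonnes


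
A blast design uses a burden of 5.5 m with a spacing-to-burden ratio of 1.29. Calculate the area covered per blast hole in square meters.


39.0225 m^2

First, find the spacing:
Spacing = burden * ratio = 5.5 * 1.29
= 7.095 m
Then, calculate the area:
Area = burden * spacing = 5.5 * 7.095
= 39.0225 m^2


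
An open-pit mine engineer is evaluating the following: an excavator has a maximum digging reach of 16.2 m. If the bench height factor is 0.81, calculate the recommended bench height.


13.122 m

Bench height = reach * factor
= 16.2 * 0.81
= 13.122 m


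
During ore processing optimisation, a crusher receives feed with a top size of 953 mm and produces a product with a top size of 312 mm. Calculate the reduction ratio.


Reduction ratio = feed size / product size
= 953 / 312
= 3.0545

3.0545


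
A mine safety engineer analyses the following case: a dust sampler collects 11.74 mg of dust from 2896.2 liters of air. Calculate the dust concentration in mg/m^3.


4.0536 mg/m^3

Convert liters to m^3: 1 m^3 = 1000 L
Concentration = mass / volume * 1000
= 11.74 / 2896.2 * 1000
= 0.004053587459 * 1000
= 4.0536 mg/m^3


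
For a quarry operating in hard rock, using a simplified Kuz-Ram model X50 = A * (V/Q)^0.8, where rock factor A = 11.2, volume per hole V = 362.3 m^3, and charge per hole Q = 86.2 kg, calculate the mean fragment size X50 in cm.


Compute V/Q:
V/Q = 362.3 / 86.2 = 4.203016241
Raise to the power 0.8:
(V/Q)^0.8 = 4.203016241^0.8 = 3.153906793
Multiply by A:
X50 = 11.2 * 3.153906793
= 35.3238 cm

35.3238 cm


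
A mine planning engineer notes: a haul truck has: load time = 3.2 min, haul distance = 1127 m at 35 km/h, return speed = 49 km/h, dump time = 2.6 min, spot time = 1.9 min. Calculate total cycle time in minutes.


Convert haul speed to m/min: 35 * 1000/60 = 583.3333333 m/min
Haul time = 1127 / 583.3333333 = 1.932 min
Convert return speed to m/min: 49 * 1000/60 = 816.6666667 m/min
Return time = 1127 / 816.6666667 = 1.38 min
Total cycle time:
= 3.2 + 1.932 + 2.6 + 1.38 + 1.9
= 11.012 min

11.012 min
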